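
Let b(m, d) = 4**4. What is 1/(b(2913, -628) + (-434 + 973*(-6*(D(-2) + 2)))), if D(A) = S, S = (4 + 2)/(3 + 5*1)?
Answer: -2/32465 ≈ -6.1605e-5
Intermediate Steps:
S = 3/4 (S = 6/(3 + 5) = 6/8 = 6*(1/8) = 3/4 ≈ 0.75000)
D(A) = 3/4
b(m, d) = 256
1/(b(2913, -628) + (-434 + 973*(-6*(D(-2) + 2)))) = 1/(256 + (-434 + 973*(-6*(3/4 + 2)))) = 1/(256 + (-434 + 973*(-6*11/4))) = 1/(256 + (-434 + 973*(-33/2))) = 1/(256 + (-434 - 32109/2)) = 1/(256 - 32977/2) = 1/(-32465/2) = -2/32465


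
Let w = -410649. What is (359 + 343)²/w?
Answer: -164268/136883 ≈ -1.2001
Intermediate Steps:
(359 + 343)²/w = (359 + 343)²/(-410649) = 702²*(-1/410649) = 492804*(-1/410649) = -164268/136883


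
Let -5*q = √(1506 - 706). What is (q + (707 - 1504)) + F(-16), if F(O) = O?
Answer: -813 - 4*√2 ≈ -818.66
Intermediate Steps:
q = -4*√2 (q = -√(1506 - 706)/5 = -4*√2 ≈ -5.6569)
(q + (707 - 1504)) + F(-16) = (-4*√2 + (707 - 1504)) - 16 = (-4*√2 - 797) - 16 = (-797 - 4*√2) - 16 = -813 - 4*√2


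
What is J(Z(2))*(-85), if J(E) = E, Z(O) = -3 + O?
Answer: 85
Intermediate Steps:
J(Z(2))*(-85) = (-3 + 2)*(-85) = -1*(-85) = 85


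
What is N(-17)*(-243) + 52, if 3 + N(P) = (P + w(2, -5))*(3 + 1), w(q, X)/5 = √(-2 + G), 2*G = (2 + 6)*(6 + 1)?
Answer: 17305 - 4860*√26 ≈ -7476.2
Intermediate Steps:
G = 28 (G = ((2 + 6)*(6 + 1))/2 = (8*7)/2 = (½)*56 = 28)
w(q, X) = 5*√26 (w(q, X) = 5*√(-2 + 28) = 5*√26)
N(P) = -3 + 4*P + 20*√26 (N(P) = -3 + (P + 5*√26)*(3 + 1) = -3 + (P + 5*√26)*4 = -3 + (4*P + 20*√26) = -3 + 4*P + 20*√26)
N(-17)*(-243) + 52 = (-3 + 4*(-17) + 20*√26)*(-243) + 52 = (-3 - 68 + 20*√26)*(-243) + 52 = (-71 + 20*√26)*(-243) + 52 = (17253 - 4860*√26) + 52 = 17305 - 4860*√26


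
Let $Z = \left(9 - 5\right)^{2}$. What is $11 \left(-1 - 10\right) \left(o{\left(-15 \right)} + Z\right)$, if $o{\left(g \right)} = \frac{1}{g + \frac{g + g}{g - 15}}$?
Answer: $- \frac{26983}{14} \approx -1927.4$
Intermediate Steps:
$Z = 16$ ($Z = 4^{2} = 16$)
$o{\left(g \right)} = \frac{1}{g + \frac{2 g}{-15 + g}}$
$11 \left(-1 - 10\right) \left(o{\left(-15 \right)} + Z\right) = 11 \left(-1 - 10\right) \left(\frac{-15 - 15}{\left(-15\right) \left(-13 - 15\right)} + 16\right) = 11 \left(-1 - 10\right) \left(\left(- \frac{1}{15}\right) \frac{1}{-28} \left(-30\right) + 16\right) = 11 \left(-11\right) \left(\left(- \frac{1}{15}\right) \left(- \frac{1}{28}\right) \left(-30\right) + 16\right) = - 121 \left(- \frac{1}{14} + 16\right) = \left(-121\right) \frac{223}{14} = - \frac{26983}{14}$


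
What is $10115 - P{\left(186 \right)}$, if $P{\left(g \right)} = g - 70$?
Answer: $9999$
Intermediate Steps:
$P{\left(g \right)} = -70 + g$
$10115 - P{\left(186 \right)} = 10115 - \left(-70 + 186\right) = 10115 - 116 = 9999$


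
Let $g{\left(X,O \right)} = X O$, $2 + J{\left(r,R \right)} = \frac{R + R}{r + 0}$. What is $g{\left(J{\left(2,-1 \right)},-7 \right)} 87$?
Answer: $1827$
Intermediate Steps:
$J{\left(r,R \right)} = -2 + \frac{2 R}{r}$ ($J{\left(r,R \right)} = -2 + \frac{R + R}{r + 0} = -2 + \frac{2 R}{r}$)
$g{\left(X,O \right)} = O X$
$g{\left(J{\left(2,-1 \right)},-7 \right)} 87 = - 7 \left(-2 + 2 \left(-1\right) \frac{1}{2}\right) 87 = - 7 \left(-2 - 1\right) 87 = \left(-7\right) \left(-3\right) 87 = 21 \cdot 87 = 1827$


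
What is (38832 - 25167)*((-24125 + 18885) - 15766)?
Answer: -287046990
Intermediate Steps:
(38832 - 25167)*((-24125 + 18885) - 15766) = 13665*(-5240 - 15766) = 13665*(-21006) = -287046990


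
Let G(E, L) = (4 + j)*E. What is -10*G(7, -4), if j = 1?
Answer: -350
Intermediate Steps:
G(E, L) = 5*E (G(E, L) = (4 + 1)*E = 5*E)
-10*G(7, -4) = -50*7 = -10*35 = -350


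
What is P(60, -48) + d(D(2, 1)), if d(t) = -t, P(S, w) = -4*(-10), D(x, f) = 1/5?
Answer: 199/5 ≈ 39.800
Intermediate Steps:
D(x, f) = ⅕ (D(x, f) = 1*(⅕) = ⅕)
P(S, w) = 40
P(60, -48) + d(D(2, 1)) = 40 - 1*⅕ = 40 - ⅕ = 199/5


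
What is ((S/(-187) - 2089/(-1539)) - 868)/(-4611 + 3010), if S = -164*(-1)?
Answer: 249666077/460756593 ≈ 0.54186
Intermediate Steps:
S = 164
((S/(-187) - 2089/(-1539)) - 868)/(-4611 + 3010) = ((164/(-187) - 2089/(-1539)) - 868)/(-4611 + 3010) = ((164*(-1/187) - 2089*(-1/1539)) - 868)/(-1601) = ((-164/187 + 2089/1539) - 868)*(-1/1601) = (138247/287793 - 868)*(-1/1601) = -249666077/287793*(-1/1601) = 249666077/460756593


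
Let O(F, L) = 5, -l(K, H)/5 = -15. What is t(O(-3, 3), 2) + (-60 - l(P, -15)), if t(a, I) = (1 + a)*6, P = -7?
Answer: -99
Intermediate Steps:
l(K, H) = 75 (l(K, H) = -5*(-15) = 75)
t(a, I) = 6 + 6*a
t(O(-3, 3), 2) + (-60 - l(P, -15)) = (6 + 6*5) + (-60 - 1*75) = (6 + 30) + (-60 - 75) = 36 - 135 = -99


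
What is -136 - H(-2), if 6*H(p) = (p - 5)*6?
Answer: -129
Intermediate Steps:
H(p) = -5 + p (H(p) = ((p - 5)*6)/6 = ((-5 + p)*6)/6 = (-30 + 6*p)/6 = -5 + p)
-136 - H(-2) = -136 - (-5 - 2) = -136 - 1*(-7) = -136 + 7 = -129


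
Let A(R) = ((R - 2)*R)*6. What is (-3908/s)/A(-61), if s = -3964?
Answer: 977/22850478 ≈ 4.2756e-5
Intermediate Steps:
A(R) = 6*R*(-2 + R) (A(R) = ((-2 + R)*R)*6 = (R*(-2 + R))*6 = 6*R*(-2 + R))
(-3908/s)/A(-61) = (-3908/(-3964))/((6*(-61)*(-2 - 61))) = (-3908*(-1/3964))/((6*(-61)*(-63))) = (977/991)/23058 = (977/991)*(1/23058) = 977/22850478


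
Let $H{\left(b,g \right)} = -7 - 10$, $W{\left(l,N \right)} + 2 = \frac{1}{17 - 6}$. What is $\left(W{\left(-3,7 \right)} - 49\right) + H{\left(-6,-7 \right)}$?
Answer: $- \frac{747}{11} \approx -67.909$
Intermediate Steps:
$W{\left(l,N \right)} = - \frac{21}{11}$ ($W{\left(l,N \right)} = -2 + \frac{1}{17 - 6} = -2 + \frac{1}{11} = - \frac{21}{11}$)
$H{\left(b,g \right)} = -17$ ($H{\left(b,g \right)} = -7 - 10 = -17$)
$\left(W{\left(-3,7 \right)} - 49\right) + H{\left(-6,-7 \right)} = \left(- \frac{21}{11} - 49\right) - 17 = - \frac{560}{11} - 17 = - \frac{747}{11}$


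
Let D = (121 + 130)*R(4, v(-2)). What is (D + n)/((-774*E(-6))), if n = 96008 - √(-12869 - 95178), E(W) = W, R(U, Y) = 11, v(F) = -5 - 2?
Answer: 32923/1548 - I*√108047/4644 ≈ 21.268 - 0.070781*I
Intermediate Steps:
v(F) = -7
n = 96008 - I*√108047 (n = 96008 - √(-108047) = 96008 - I*√108047 ≈ 96008.0 - 328.71*I)
D = 2761 (D = (121 + 130)*11 = 251*11 = 2761)
(D + n)/((-774*E(-6))) = (2761 + (96008 - I*√108047))/((-774*(-6))) = (98769 - I*√108047)/4644 = (98769 - I*√108047)*(1/4644) = 32923/1548 - I*√108047/4644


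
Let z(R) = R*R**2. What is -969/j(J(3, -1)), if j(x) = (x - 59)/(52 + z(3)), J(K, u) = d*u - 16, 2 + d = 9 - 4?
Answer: 25517/26 ≈ 981.42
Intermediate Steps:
d = 3 (d = -2 + (9 - 4) = -2 + 5 = 3)
z(R) = R**3
J(K, u) = -16 + 3*u (J(K, u) = 3*u - 16 = -16 + 3*u)
j(x) = -59/79 + x/79 (j(x) = (x - 59)/(52 + 3**3) = (-59 + x)/(52 + 27) = (-59 + x)/79 = (-59 + x)*(1/79) = -59/79 + x/79)
-969/j(J(3, -1)) = -969/(-59/79 + (-16 + 3*(-1))/79) = -969/(-59/79 + (-16 - 3)/79) = -969/(-59/79 + (1/79)*(-19)) = -969/(-59/79 - 19/79) = -969/(-78/79) = -969*(-79/78) = 25517/26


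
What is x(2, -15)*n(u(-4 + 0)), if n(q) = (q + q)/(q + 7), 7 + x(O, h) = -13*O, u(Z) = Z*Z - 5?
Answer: -121/3 ≈ -40.333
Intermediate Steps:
u(Z) = -5 + Z**2 (u(Z) = Z**2 - 5 = -5 + Z**2)
x(O, h) = -7 - 13*O
n(q) = 2*q/(7 + q) (n(q) = (2*q)/(7 + q) = 2*q/(7 + q))
x(2, -15)*n(u(-4 + 0)) = (-7 - 13*2)*(2*(-5 + (-4 + 0)**2)/(7 + (-5 + (-4 + 0)**2))) = (-7 - 26)*(2*(-5 + (-4)**2)/(7 + (-5 + (-4)**2))) = -66*(-5 + 16)/(7 + (-5 + 16)) = -66*11/(7 + 11) = -66*11/18 = -33*11/9 = -121/3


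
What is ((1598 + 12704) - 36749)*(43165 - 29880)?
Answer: -298208395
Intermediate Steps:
((1598 + 12704) - 36749)*(43165 - 29880) = (14302 - 36749)*13285 = -22447*13285 = -298208395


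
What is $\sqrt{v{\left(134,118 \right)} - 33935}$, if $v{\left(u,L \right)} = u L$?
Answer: $i \sqrt{18123} \approx 134.62 i$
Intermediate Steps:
$v{\left(u,L \right)} = L u$
$\sqrt{v{\left(134,118 \right)} - 33935} = \sqrt{118 \cdot 134 - 33935} = \sqrt{15812 - 33935} = \sqrt{-18123} = i \sqrt{18123}$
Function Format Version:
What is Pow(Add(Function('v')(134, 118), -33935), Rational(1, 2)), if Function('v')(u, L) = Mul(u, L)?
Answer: Mul(I, Pow(18123, Rational(1, 2))) ≈ Mul(134.62, I)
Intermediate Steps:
Function('v')(u, L) = Mul(L, u)
Pow(Add(Function('v')(134, 118), -33935), Rational(1, 2)) = Pow(Add(Mul(118, 134), -33935), Rational(1, 2)) = Pow(Add(15812, -33935), Rational(1, 2)) = Pow(-18123, Rational(1, 2)) = Mul(I, Pow(18123, Rational(1, 2)))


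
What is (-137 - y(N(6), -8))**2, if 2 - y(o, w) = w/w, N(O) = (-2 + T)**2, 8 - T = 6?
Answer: 19044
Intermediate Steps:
T = 2 (T = 8 - 1*6 = 8 - 6 = 2)
N(O) = 0 (N(O) = (-2 + 2)**2 = 0**2 = 0)
y(o, w) = 1 (y(o, w) = 2 - w/w = 2 - 1*1 = 2 - 1 = 1)
(-137 - y(N(6), -8))**2 = (-137 - 1*1)**2 = (-137 - 1)**2 = (-138)**2 = 19044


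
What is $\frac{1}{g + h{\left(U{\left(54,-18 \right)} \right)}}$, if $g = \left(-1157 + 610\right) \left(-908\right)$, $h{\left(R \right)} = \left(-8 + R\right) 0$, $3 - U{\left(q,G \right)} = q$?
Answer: $\frac{1}{496676} \approx 2.0134 \cdot 10^{-6}$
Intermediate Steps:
$U{\left(q,G \right)} = 3 - q$
$h{\left(R \right)} = 0$
$g = 496676$ ($g = \left(-547\right) \left(-908\right) = 496676$)
$\frac{1}{g + h{\left(U{\left(54,-18 \right)} \right)}} = \frac{1}{496676 + 0} = \frac{1}{496676}$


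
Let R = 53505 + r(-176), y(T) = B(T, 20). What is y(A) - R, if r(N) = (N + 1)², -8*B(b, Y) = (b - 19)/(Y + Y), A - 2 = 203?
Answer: -13460893/160 ≈ -84131.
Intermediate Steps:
A = 205 (A = 2 + 203 = 205)
B(b, Y) = -(-19 + b)/(16*Y) (B(b, Y) = -(b - 19)/(8*(Y + Y)) = -(-19 + b)/(8*(2*Y)) = -(-19 + b)*1/(2*Y)/8 = -(-19 + b)/(16*Y))
r(N) = (1 + N)²
y(T) = 19/320 - T/320 (y(T) = (1/16)*(19 - T)/20 = (1/16)*(1/20)*(19 - T) = 19/320 - T/320)
R = 84130 (R = 53505 + (1 - 176)² = 53505 + (-175)² = 53505 + 30625 = 84130)
y(A) - R = (19/320 - 1/320*205) - 1*84130 = (19/320 - 41/64) - 84130 = -93/160 - 84130 = -13460893/160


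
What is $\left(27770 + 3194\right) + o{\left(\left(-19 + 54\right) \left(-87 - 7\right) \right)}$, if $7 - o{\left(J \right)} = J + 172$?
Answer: $34089$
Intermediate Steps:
$o{\left(J \right)} = -165 - J$ ($o{\left(J \right)} = 7 - \left(J + 172\right) = 7 - \left(172 + J\right) = -165 - J$)
$\left(27770 + 3194\right) + o{\left(\left(-19 + 54\right) \left(-87 - 7\right) \right)} = \left(27770 + 3194\right) - \left(165 + \left(-19 + 54\right) \left(-87 - 7\right)\right) = 30964 - \left(165 + 35 \left(-94\right)\right) = 30964 - -3125 = 30964 + \left(-165 + 3290\right) = 30964 + 3125 = 34089$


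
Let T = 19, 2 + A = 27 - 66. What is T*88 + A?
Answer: 1631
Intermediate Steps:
A = -41 (A = -2 + (27 - 66) = -2 - 39 = -41)
T*88 + A = 19*88 - 41 = 1672 - 41 = 1631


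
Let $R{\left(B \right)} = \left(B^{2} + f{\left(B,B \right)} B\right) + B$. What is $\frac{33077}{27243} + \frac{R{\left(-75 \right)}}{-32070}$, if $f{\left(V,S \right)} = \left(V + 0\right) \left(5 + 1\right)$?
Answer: $- \frac{329017}{29122767} \approx -0.011298$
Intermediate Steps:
$f{\left(V,S \right)} = 6 V$ ($f{\left(V,S \right)} = V 6 = 6 V$)
$R{\left(B \right)} = B + 7 B^{2}$ ($R{\left(B \right)} = \left(B^{2} + 6 B B\right) + B = \left(B^{2} + 6 B^{2}\right) + B = 7 B^{2} + B = B + 7 B^{2}$)
$\frac{33077}{27243} + \frac{R{\left(-75 \right)}}{-32070} = \frac{33077}{27243} + \frac{\left(-75\right) \left(1 + 7 \left(-75\right)\right)}{-32070} = 33077 \cdot \frac{1}{27243} + - 75 \left(1 - 525\right) \left(- \frac{1}{32070}\right) = \frac{33077}{27243} + \left(-75\right) \left(-524\right) \left(- \frac{1}{32070}\right) = \frac{33077}{27243} + 39300 \left(- \frac{1}{32070}\right) = \frac{33077}{27243} - \frac{1310}{1069} = - \frac{329017}{29122767}$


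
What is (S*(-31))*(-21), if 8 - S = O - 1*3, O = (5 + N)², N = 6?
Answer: -71610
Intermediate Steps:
O = 121 (O = (5 + 6)² = 11² = 121)
S = -110 (S = 8 - (121 - 1*3) = 8 - (121 - 3) = 8 - 1*118 = 8 - 118 = -110)
(S*(-31))*(-21) = -110*(-31)*(-21) = 3410*(-21) = -71610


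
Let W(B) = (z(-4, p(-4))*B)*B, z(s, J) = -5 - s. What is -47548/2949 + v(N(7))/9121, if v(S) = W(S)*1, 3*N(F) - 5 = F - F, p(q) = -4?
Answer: -1301080499/80693487 ≈ -16.124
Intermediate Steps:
N(F) = 5/3 (N(F) = 5/3 + (F - F)/3 = 5/3 + (⅓)*0 = 5/3 + 0 = 5/3)
W(B) = -B² (W(B) = ((-5 - 1*(-4))*B)*B = ((-5 + 4)*B)*B = (-B)*B = -B²)
v(S) = -S² (v(S) = -S²*1 = -S²)
-47548/2949 + v(N(7))/9121 = -47548/2949 - (5/3)²/9121 = -47548*1/2949 - 1*25/9*(1/9121) = -47548/2949 - 25/9*1/9121 = -47548/2949 - 25/82089 = -1301080499/80693487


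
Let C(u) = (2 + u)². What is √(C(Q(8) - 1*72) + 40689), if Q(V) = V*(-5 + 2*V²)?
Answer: √876085 ≈ 935.99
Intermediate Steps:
√(C(Q(8) - 1*72) + 40689) = √((2 + (8*(-5 + 2*8²) - 1*72))² + 40689) = √((2 + (8*(-5 + 2*64) - 72))² + 40689) = √((2 + (8*(-5 + 128) - 72))² + 40689) = √((2 + (8*123 - 72))² + 40689) = √((2 + (984 - 72))² + 40689) = √((2 + 912)² + 40689) = √(914² + 40689) = √(835396 + 40689) = √876085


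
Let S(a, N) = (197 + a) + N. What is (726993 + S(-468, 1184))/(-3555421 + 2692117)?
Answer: -363953/431652 ≈ -0.84316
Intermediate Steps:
S(a, N) = 197 + N + a
(726993 + S(-468, 1184))/(-3555421 + 2692117) = (726993 + (197 + 1184 - 468))/(-3555421 + 2692117) = (726993 + 913)/(-863304) = 727906*(-1/863304) = -363953/431652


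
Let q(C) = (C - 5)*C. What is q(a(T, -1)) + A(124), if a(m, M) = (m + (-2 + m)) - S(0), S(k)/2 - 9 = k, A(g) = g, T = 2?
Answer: 460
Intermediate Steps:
S(k) = 18 + 2*k
a(m, M) = -20 + 2*m (a(m, M) = (m + (-2 + m)) - (18 + 2*0) = (-2 + 2*m) - (18 + 0) = (-2 + 2*m) - 1*18 = (-2 + 2*m) - 18 = -20 + 2*m)
q(C) = C*(-5 + C) (q(C) = (-5 + C)*C = C*(-5 + C))
q(a(T, -1)) + A(124) = (-20 + 2*2)*(-5 + (-20 + 2*2)) + 124 = (-20 + 4)*(-5 + (-20 + 4)) + 124 = -16*(-5 - 16) + 124 = -16*(-21) + 124 = 336 + 124 = 460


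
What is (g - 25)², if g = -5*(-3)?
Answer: 100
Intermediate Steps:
g = 15
(g - 25)² = (15 - 25)² = (-10)² = 100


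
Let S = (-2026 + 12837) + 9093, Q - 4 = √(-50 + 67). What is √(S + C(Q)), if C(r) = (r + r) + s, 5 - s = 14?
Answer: √(19903 + 2*√17) ≈ 141.11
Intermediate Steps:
s = -9 (s = 5 - 1*14 = 5 - 14 = -9)
Q = 4 + √17 (Q = 4 + √(-50 + 67) = 4 + √17 ≈ 8.1231)
S = 19904 (S = 10811 + 9093 = 19904)
C(r) = -9 + 2*r (C(r) = (r + r) - 9 = 2*r - 9 = -9 + 2*r)
√(S + C(Q)) = √(19904 + (-9 + 2*(4 + √17))) = √(19904 + (-9 + (8 + 2*√17))) = √(19904 + (-1 + 2*√17)) = √(19903 + 2*√17)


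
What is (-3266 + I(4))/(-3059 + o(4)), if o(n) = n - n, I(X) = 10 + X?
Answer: 3252/3059 ≈ 1.0631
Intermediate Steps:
o(n) = 0
(-3266 + I(4))/(-3059 + o(4)) = (-3266 + (10 + 4))/(-3059 + 0) = (-3266 + 14)/(-3059) = -3252*(-1/3059) = 3252/3059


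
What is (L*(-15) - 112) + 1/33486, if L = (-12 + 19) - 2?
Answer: -6261881/33486 ≈ -187.00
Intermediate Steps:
L = 5 (L = 7 - 2 = 5)
(L*(-15) - 112) + 1/33486 = (5*(-15) - 112) + 1/33486 = (-75 - 112) + 1/33486 = -187 + 1/33486 = -6261881/33486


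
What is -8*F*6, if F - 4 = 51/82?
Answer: -9096/41 ≈ -221.85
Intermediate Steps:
F = 379/82 (F = 4 + 51/82 = 379/82 ≈ 4.6219)
-8*F*6 = -8*379/82*6 = -1516/41*6 = -9096/41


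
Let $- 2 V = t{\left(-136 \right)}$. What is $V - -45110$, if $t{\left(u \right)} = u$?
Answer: $45178$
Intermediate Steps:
$V = 68$ ($V = \left(- \frac{1}{2}\right) \left(-136\right) = 68$)
$V - -45110 = 68 - -45110 = 68 + 45110 = 45178$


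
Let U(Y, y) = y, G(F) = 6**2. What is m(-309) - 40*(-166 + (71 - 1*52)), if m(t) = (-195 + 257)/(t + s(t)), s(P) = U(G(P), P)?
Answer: 1816889/309 ≈ 5879.9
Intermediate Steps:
G(F) = 36
s(P) = P
m(t) = 31/t (m(t) = (-195 + 257)/(t + t) = 62/((2*t)) = 62*(1/(2*t)) = 31/t)
m(-309) - 40*(-166 + (71 - 1*52)) = 31/(-309) - 40*(-166 + (71 - 1*52)) = 31*(-1/309) - 40*(-166 + (71 - 52)) = -31/309 - 40*(-166 + 19) = -31/309 - 40*(-147) = -31/309 - 1*(-5880) = -31/309 + 5880 = 1816889/309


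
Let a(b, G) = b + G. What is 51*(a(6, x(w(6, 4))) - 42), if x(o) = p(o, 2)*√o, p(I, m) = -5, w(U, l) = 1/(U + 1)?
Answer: -1836 - 255*√7/7 ≈ -1932.4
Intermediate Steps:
w(U, l) = 1/(1 + U)
x(o) = -5*√o
a(b, G) = G + b
51*(a(6, x(w(6, 4))) - 42) = 51*((-5/√(1 + 6) + 6) - 42) = 51*((-5*√7/7 + 6) - 42) = 51*((6 - 5*√7/7) - 42) = 51*(-36 - 5*√7/7) = -1836 - 255*√7/7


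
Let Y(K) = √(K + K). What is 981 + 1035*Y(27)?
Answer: 981 + 3105*√6 ≈ 8586.7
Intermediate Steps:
Y(K) = √2*√K (Y(K) = √(2*K) = √2*√K)
981 + 1035*Y(27) = 981 + 1035*(√2*√27) = 981 + 1035*(√2*(3*√3)) = 981 + 1035*(3*√6) = 981 + 3105*√6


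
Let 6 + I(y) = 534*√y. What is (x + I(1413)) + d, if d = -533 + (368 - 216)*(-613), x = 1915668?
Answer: 1821953 + 1602*√157 ≈ 1.8420e+6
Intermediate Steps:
I(y) = -6 + 534*√y
d = -93709 (d = -533 + 152*(-613) = -533 - 93176 = -93709)
(x + I(1413)) + d = (1915668 + (-6 + 534*√1413)) - 93709 = (1915668 + (-6 + 534*(3*√157))) - 93709 = (1915668 + (-6 + 1602*√157)) - 93709 = (1915662 + 1602*√157) - 93709 = 1821953 + 1602*√157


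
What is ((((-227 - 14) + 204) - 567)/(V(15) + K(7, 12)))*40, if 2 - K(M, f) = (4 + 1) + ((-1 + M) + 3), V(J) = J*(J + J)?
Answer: -12080/219 ≈ -55.160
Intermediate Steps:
V(J) = 2*J² (V(J) = J*(2*J) = 2*J²)
K(M, f) = -5 - M (K(M, f) = 2 - ((4 + 1) + ((-1 + M) + 3)) = 2 - (5 + (2 + M)) = 2 - (7 + M) = 2 + (-7 - M) = -5 - M)
((((-227 - 14) + 204) - 567)/(V(15) + K(7, 12)))*40 = ((((-227 - 14) + 204) - 567)/(2*15² + (-5 - 1*7)))*40 = (((-241 + 204) - 567)/(2*225 + (-5 - 7)))*40 = ((-37 - 567)/(450 - 12))*40 = -604/438*40 = -604*1/438*40 = -302/219*40 = -12080/219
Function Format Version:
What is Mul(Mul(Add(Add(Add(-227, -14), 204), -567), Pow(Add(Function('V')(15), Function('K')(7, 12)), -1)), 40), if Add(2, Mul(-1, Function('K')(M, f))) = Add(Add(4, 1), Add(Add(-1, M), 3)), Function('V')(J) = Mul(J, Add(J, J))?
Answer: Rational(-12080, 219) ≈ -55.160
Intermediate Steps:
Function('V')(J) = Mul(2, Pow(J, 2)) (Function('V')(J) = Mul(J, Mul(2, J)) = Mul(2, Pow(J, 2)))
Function('K')(M, f) = Add(-5, Mul(-1, M)) (Function('K')(M, f) = Add(2, Mul(-1, Add(Add(4, 1), Add(Add(-1, M), 3)))) = Add(2, Mul(-1, Add(5, Add(2, M)))) = Add(2, Mul(-1, Add(7, M))) = Add(2, Add(-7, Mul(-1, M))) = Add(-5, Mul(-1, M)))
Mul(Mul(Add(Add(Add(-227, -14), 204), -567), Pow(Add(Function('V')(15), Function('K')(7, 12)), -1)), 40) = Mul(Mul(Add(Add(Add(-227, -14), 204), -567), Pow(Add(Mul(2, Pow(15, 2)), Add(-5, Mul(-1, 7))), -1)), 40) = Mul(Mul(Add(Add(-241, 204), -567), Pow(Add(Mul(2, 225), Add(-5, -7)), -1)), 40) = Mul(Mul(Add(-37, -567), Pow(Add(450, -12), -1)), 40) = Mul(Mul(-604, Pow(438, -1)), 40) = Mul(Mul(-604, Rational(1, 438)), 40) = Mul(Rational(-302, 219), 40) = Rational(-12080, 219)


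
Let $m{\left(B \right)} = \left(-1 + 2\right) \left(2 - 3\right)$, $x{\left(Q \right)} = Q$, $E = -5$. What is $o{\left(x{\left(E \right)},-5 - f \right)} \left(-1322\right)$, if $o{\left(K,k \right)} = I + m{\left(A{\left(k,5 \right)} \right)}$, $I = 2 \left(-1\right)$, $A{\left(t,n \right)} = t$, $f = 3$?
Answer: $3966$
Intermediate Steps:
$I = -2$
$m{\left(B \right)} = -1$ ($m{\left(B \right)} = 1 \left(-1\right) = -1$)
$o{\left(K,k \right)} = -3$ ($o{\left(K,k \right)} = -2 - 1 = -3$)
$o{\left(x{\left(E \right)},-5 - f \right)} \left(-1322\right) = \left(-3\right) \left(-1322\right) = 3966$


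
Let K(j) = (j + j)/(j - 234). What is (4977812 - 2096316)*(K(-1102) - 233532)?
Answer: -112377100634476/167 ≈ -6.7292e+11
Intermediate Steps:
K(j) = 2*j/(-234 + j) (K(j) = (2*j)/(-234 + j) = 2*j/(-234 + j))
(4977812 - 2096316)*(K(-1102) - 233532) = (4977812 - 2096316)*(2*(-1102)/(-234 - 1102) - 233532) = 2881496*(2*(-1102)/(-1336) - 233532) = 2881496*(2*(-1102)*(-1/1336) - 233532) = 2881496*(551/334 - 233532) = 2881496*(-77999137/334) = -112377100634476/167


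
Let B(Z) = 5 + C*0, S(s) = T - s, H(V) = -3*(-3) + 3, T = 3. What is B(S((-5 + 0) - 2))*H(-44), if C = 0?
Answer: 60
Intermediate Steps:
H(V) = 12 (H(V) = 9 + 3 = 12)
S(s) = 3 - s
B(Z) = 5 (B(Z) = 5 + 0*0 = 5 + 0 = 5)
B(S((-5 + 0) - 2))*H(-44) = 5*12 = 60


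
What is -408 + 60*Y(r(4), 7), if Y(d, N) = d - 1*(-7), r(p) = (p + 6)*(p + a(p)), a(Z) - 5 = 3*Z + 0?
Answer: 12612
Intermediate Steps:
a(Z) = 5 + 3*Z (a(Z) = 5 + (3*Z + 0) = 5 + 3*Z)
r(p) = (5 + 4*p)*(6 + p) (r(p) = (p + 6)*(p + (5 + 3*p)) = (6 + p)*(5 + 4*p) = (5 + 4*p)*(6 + p))
Y(d, N) = 7 + d (Y(d, N) = d + 7 = 7 + d)
-408 + 60*Y(r(4), 7) = -408 + 60*(7 + (30 + 4*4**2 + 29*4)) = -408 + 60*(7 + (30 + 4*16 + 116)) = -408 + 60*(7 + (30 + 64 + 116)) = -408 + 60*(7 + 210) = -408 + 60*217 = -408 + 13020 = 12612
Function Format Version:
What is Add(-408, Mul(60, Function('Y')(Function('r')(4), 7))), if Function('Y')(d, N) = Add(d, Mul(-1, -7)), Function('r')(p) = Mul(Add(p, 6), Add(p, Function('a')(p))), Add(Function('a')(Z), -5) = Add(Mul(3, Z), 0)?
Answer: 12612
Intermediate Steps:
Function('a')(Z) = Add(5, Mul(3, Z)) (Function('a')(Z) = Add(5, Add(Mul(3, Z), 0)) = Add(5, Mul(3, Z)))
Function('r')(p) = Mul(Add(5, Mul(4, p)), Add(6, p)) (Function('r')(p) = Mul(Add(p, 6), Add(p, Add(5, Mul(3, p)))) = Mul(Add(6, p), Add(5, Mul(4, p))) = Mul(Add(5, Mul(4, p)), Add(6, p)))
Function('Y')(d, N) = Add(7, d) (Function('Y')(d, N) = Add(d, 7) = Add(7, d))
Add(-408, Mul(60, Function('Y')(Function('r')(4), 7))) = Add(-408, Mul(60, Add(7, Add(30, Mul(4, Pow(4, 2)), Mul(29, 4))))) = Add(-408, Mul(60, Add(7, Add(30, Mul(4, 16), 116)))) = Add(-408, Mul(60, Add(7, Add(30, 64, 116)))) = Add(-408, Mul(60, Add(7, 210))) = Add(-408, Mul(60, 217)) = Add(-408, 13020) = 12612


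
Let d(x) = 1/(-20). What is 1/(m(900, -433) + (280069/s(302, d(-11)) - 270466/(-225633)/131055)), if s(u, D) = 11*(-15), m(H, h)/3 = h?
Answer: -325273660965/974646052029358 ≈ -0.00033374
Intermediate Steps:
m(H, h) = 3*h
d(x) = -1/20
s(u, D) = -165
1/(m(900, -433) + (280069/s(302, d(-11)) - 270466/(-225633)/131055)) = 1/(3*(-433) + (280069/(-165) - 270466/(-225633)/131055)) = 1/(-1299 + (280069*(-1/165) - 270466*(-1/225633)*(1/131055))) = 1/(-1299 + (-280069/165 + (270466/225633)*(1/131055))) = 1/(-1299 + (-280069/165 + 270466/29570332815)) = 1/(-1299 - 552115566435823/325273660965) = 1/(-974646052029358/325273660965) = -325273660965/974646052029358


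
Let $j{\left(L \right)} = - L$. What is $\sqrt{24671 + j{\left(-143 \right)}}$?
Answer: $\sqrt{24814} \approx 157.52$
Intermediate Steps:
$\sqrt{24671 + j{\left(-143 \right)}} = \sqrt{24671 - -143} = \sqrt{24671 + 143} = \sqrt{24814}$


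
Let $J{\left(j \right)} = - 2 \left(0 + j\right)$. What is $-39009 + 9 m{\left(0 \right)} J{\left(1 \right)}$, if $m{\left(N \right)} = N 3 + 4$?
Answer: $-39081$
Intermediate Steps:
$J{\left(j \right)} = - 2 j$
$m{\left(N \right)} = 4 + 3 N$ ($m{\left(N \right)} = 3 N + 4 = 4 + 3 N$)
$-39009 + 9 m{\left(0 \right)} J{\left(1 \right)} = -39009 + 9 \left(4 + 3 \cdot 0\right) \left(\left(-2\right) 1\right) = -39009 + 9 \left(4 + 0\right) \left(-2\right) = -39009 + 9 \cdot 4 \left(-2\right) = -39009 + 36 \left(-2\right) = -39009 - 72 = -39081$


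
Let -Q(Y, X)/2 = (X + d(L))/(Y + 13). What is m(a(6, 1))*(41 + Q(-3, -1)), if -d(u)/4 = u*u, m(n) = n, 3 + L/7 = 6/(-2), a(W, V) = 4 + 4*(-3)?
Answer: -58096/5 ≈ -11619.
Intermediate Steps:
a(W, V) = -8 (a(W, V) = 4 - 12 = -8)
L = -42 (L = -21 + 7*(6/(-2)) = -21 + 7*(6*(-1/2)) = -21 + 7*(-3) = -21 - 21 = -42)
d(u) = -4*u**2 (d(u) = -4*u*u = -4*u**2)
Q(Y, X) = -2*(-7056 + X)/(13 + Y) (Q(Y, X) = -2*(X - 4*(-42)**2)/(Y + 13) = -2*(X - 4*1764)/(13 + Y) = -2*(X - 7056)/(13 + Y) = -2*(-7056 + X)/(13 + Y))
m(a(6, 1))*(41 + Q(-3, -1)) = -8*(41 + 2*(7056 - 1*(-1))/(13 - 3)) = -8*(41 + 2*(7056 + 1)/10) = -8*(41 + 2*(1/10)*7057) = -8*(41 + 7057/5) = -8*7262/5 = -58096/5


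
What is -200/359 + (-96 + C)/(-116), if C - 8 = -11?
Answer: 12341/41644 ≈ 0.29635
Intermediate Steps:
C = -3 (C = 8 - 11 = -3)
-200/359 + (-96 + C)/(-116) = -200/359 + (-96 - 3)/(-116) = -200*1/359 - 99*(-1/116) = -200/359 + 99/116 = 12341/41644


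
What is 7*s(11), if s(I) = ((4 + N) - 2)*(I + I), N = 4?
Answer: 924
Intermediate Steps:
s(I) = 12*I (s(I) = ((4 + 4) - 2)*(I + I) = (8 - 2)*(2*I) = 6*(2*I) = 12*I)
7*s(11) = 7*(12*11) = 7*132 = 924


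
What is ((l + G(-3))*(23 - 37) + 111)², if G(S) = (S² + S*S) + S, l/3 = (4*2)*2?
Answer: 594441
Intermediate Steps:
l = 48 (l = 3*((4*2)*2) = 3*(8*2) = 3*16 = 48)
G(S) = S + 2*S² (G(S) = (S² + S²) + S = 2*S² + S = S + 2*S²)
((l + G(-3))*(23 - 37) + 111)² = ((48 - 3*(1 + 2*(-3)))*(23 - 37) + 111)² = ((48 - 3*(1 - 6))*(-14) + 111)² = ((48 - 3*(-5))*(-14) + 111)² = ((48 + 15)*(-14) + 111)² = (63*(-14) + 111)² = (-882 + 111)² = (-771)² = 594441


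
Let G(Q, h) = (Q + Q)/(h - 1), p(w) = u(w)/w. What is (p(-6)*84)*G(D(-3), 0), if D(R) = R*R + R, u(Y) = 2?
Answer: 336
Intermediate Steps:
D(R) = R + R**2 (D(R) = R**2 + R = R + R**2)
p(w) = 2/w
G(Q, h) = 2*Q/(-1 + h) (G(Q, h) = (2*Q)/(-1 + h) = 2*Q/(-1 + h))
(p(-6)*84)*G(D(-3), 0) = ((2/(-6))*84)*(2*(-3*(1 - 3))/(-1 + 0)) = ((2*(-1/6))*84)*(2*(-3*(-2))/(-1)) = (-1/3*84)*(2*6*(-1)) = -28*(-12) = 336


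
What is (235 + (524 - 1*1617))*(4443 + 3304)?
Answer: -6646926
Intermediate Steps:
(235 + (524 - 1*1617))*(4443 + 3304) = (235 + (524 - 1617))*7747 = (235 - 1093)*7747 = -858*7747 = -6646926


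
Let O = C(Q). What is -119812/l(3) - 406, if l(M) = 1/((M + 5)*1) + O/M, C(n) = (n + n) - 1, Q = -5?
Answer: 2840978/85 ≈ 33423.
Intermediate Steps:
C(n) = -1 + 2*n (C(n) = 2*n - 1 = -1 + 2*n)
O = -11 (O = -1 + 2*(-5) = -1 - 10 = -11)
l(M) = 1/(5 + M) - 11/M (l(M) = 1/((M + 5)*1) - 11/M = 1/(5 + M) - 11/M)
-119812/l(3) - 406 = -119812/(5*(-11 - 2*3)/(3*(5 + 3))) - 406 = -119812/(5*(⅓)*(-11 - 6)/8) - 406 = -119812/(5*(⅓)*(⅛)*(-17)) - 406 = -119812/(-85/24) - 406 = -119812*(-24)/85 - 406 = -389*(-7392/85) - 406 = 2875488/85 - 406 = 2840978/85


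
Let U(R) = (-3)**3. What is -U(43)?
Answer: 27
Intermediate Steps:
U(R) = -27
-U(43) = -1*(-27) = 27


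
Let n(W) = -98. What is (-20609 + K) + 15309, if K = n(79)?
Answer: -5398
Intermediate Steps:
K = -98
(-20609 + K) + 15309 = (-20609 - 98) + 15309 = -20707 + 15309 = -5398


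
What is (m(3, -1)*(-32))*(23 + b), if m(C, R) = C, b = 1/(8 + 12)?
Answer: -11064/5 ≈ -2212.8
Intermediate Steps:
b = 1/20 ≈ 0.050000
(m(3, -1)*(-32))*(23 + b) = (3*(-32))*(23 + 1/20) = -96*461/20 = -11064/5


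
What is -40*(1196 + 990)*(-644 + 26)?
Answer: 54037920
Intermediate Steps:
-40*(1196 + 990)*(-644 + 26) = -87440*(-618) = -40*(-1350948) = 54037920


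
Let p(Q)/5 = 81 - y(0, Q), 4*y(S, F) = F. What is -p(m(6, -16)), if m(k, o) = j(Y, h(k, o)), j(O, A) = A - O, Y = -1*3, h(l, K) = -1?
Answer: -805/2 ≈ -402.50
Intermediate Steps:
y(S, F) = F/4
Y = -3
m(k, o) = 2 (m(k, o) = -1 - 1*(-3) = -1 + 3 = 2)
p(Q) = 405 - 5*Q/4 (p(Q) = 5*(81 - Q/4) = 405 - 5*Q/4)
-p(m(6, -16)) = -(405 - 5/4*2) = -(405 - 5/2) = -1*805/2 = -805/2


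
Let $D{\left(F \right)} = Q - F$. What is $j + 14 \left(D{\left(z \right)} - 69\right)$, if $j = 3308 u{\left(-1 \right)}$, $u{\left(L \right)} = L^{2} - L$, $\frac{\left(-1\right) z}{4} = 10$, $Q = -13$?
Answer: $6028$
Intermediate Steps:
$z = -40$ ($z = \left(-4\right) 10 = -40$)
$D{\left(F \right)} = -13 - F$
$j = 6616$ ($j = 3308 \left(- (-1 - 1)\right) = 3308 \left(\left(-1\right) \left(-2\right)\right) = 3308 \cdot 2 = 6616$)
$j + 14 \left(D{\left(z \right)} - 69\right) = 6616 + 14 \left(\left(-13 - -40\right) - 69\right) = 6616 + 14 \left(\left(-13 + 40\right) - 69\right) = 6616 + 14 \left(27 - 69\right) = 6616 + 14 \left(-42\right) = 6616 - 588 = 6028$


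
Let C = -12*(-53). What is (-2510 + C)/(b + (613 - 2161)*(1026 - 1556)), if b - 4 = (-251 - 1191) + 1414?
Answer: -937/410208 ≈ -0.0022842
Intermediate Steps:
b = -24 (b = 4 + ((-251 - 1191) + 1414) = 4 + (-1442 + 1414) = 4 - 28 = -24)
C = 636
(-2510 + C)/(b + (613 - 2161)*(1026 - 1556)) = (-2510 + 636)/(-24 + (613 - 2161)*(1026 - 1556)) = -1874/(-24 - 1548*(-530)) = -1874/(-24 + 820440) = -1874/820416 = -1874*1/820416 = -937/410208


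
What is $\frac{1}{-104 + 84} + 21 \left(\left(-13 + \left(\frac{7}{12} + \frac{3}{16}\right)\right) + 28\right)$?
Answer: $\frac{26491}{80} \approx 331.14$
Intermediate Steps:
$\frac{1}{-104 + 84} + 21 \left(\left(-13 + \left(\frac{7}{12} + \frac{3}{16}\right)\right) + 28\right) = \frac{1}{-20} + 21 \left(\left(-13 + \left(7 \cdot \frac{1}{12} + 3 \cdot \frac{1}{16}\right)\right) + 28\right) = - \frac{1}{20} + 21 \left(\left(-13 + \left(\frac{7}{12} + \frac{3}{16}\right)\right) + 28\right) = - \frac{1}{20} + 21 \left(\left(-13 + \frac{37}{48}\right) + 28\right) = - \frac{1}{20} + 21 \left(- \frac{587}{48} + 28\right) = - \frac{1}{20} + 21 \cdot \frac{757}{48} = - \frac{1}{20} + \frac{5299}{16} = \frac{26491}{80}$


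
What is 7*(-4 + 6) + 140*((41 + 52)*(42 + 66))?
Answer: 1406174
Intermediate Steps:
7*(-4 + 6) + 140*((41 + 52)*(42 + 66)) = 7*2 + 140*(93*108) = 14 + 140*10044 = 14 + 1406160 = 1406174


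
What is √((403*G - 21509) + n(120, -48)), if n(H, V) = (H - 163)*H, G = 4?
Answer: I*√25057 ≈ 158.29*I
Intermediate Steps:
n(H, V) = H*(-163 + H) (n(H, V) = (-163 + H)*H = H*(-163 + H))
√((403*G - 21509) + n(120, -48)) = √((403*4 - 21509) + 120*(-163 + 120)) = √((1612 - 21509) + 120*(-43)) = √(-19897 - 5160) = √(-25057) = I*√25057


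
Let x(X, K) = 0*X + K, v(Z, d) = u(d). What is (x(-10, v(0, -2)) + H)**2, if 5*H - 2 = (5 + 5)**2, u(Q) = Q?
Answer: 8464/25 ≈ 338.56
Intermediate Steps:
H = 102/5 (H = 2/5 + (5 + 5)**2/5 = 2/5 + (1/5)*10**2 = 2/5 + (1/5)*100 = 2/5 + 20 = 102/5 ≈ 20.400)
v(Z, d) = d
x(X, K) = K (x(X, K) = 0 + K = K)
(x(-10, v(0, -2)) + H)**2 = (-2 + 102/5)**2 = (92/5)**2 = 8464/25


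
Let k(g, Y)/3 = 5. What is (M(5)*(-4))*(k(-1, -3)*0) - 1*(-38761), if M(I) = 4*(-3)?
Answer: 38761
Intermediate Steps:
M(I) = -12
k(g, Y) = 15 (k(g, Y) = 3*5 = 15)
(M(5)*(-4))*(k(-1, -3)*0) - 1*(-38761) = (-12*(-4))*(15*0) - 1*(-38761) = 48*0 + 38761 = 0 + 38761 = 38761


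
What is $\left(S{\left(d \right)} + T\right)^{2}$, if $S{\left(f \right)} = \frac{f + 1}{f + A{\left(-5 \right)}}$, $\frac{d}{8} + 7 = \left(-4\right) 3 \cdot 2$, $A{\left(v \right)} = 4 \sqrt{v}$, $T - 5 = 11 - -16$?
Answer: $\frac{2094848 \sqrt{5} + 66879569 i}{16 \left(124 \sqrt{5} + 3839 i\right)} \approx 1088.6 + 2.3673 i$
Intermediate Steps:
$T = 32$ ($T = 5 + \left(11 - -16\right) = 5 + \left(11 + 16\right) = 5 + 27 = 32$)
$d = -248$ ($d = -56 + 8 \left(-4\right) 3 \cdot 2 = -56 + 8 \left(\left(-12\right) 2\right) = -56 + 8 \left(-24\right) = -56 - 192 = -248$)
$S{\left(f \right)} = \frac{1 + f}{f + 4 i \sqrt{5}}$ ($S{\left(f \right)} = \frac{f + 1}{f + 4 \sqrt{-5}} = \frac{1 + f}{f + 4 i \sqrt{5}}$)
$\left(S{\left(d \right)} + T\right)^{2} = \left(\frac{1 - 248}{-248 + 4 i \sqrt{5}} + 32\right)^{2} = \left(\frac{1}{-248 + 4 i \sqrt{5}} \left(-247\right) + 32\right)^{2} = \left(- \frac{247}{-248 + 4 i \sqrt{5}} + 32\right)^{2} = \left(32 - \frac{247}{-248 + 4 i \sqrt{5}}\right)^{2}$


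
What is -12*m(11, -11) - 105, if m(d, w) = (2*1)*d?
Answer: -369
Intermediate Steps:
m(d, w) = 2*d
-12*m(11, -11) - 105 = -24*11 - 105 = -12*22 - 105 = -264 - 105 = -369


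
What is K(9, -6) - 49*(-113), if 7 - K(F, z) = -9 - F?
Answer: 5562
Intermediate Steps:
K(F, z) = 16 + F (K(F, z) = 7 - (-9 - F) = 7 + (9 + F) = 16 + F)
K(9, -6) - 49*(-113) = (16 + 9) - 49*(-113) = 25 + 5537 = 5562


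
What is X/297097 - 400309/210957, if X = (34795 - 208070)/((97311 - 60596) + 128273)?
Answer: -6540719625627833/3446857351827684 ≈ -1.8976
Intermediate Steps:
X = -173275/164988 (X = -173275/(36715 + 128273) = -173275/164988 ≈ -1.0502)
X/297097 - 400309/210957 = -173275/164988/297097 - 400309/210957 = -173275/164988*1/297097 - 400309*1/210957 = -173275/49017439836 - 400309/210957 = -6540719625627833/3446857351827684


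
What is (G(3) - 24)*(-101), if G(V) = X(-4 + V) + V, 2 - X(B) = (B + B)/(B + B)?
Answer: 2020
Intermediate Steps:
X(B) = 1 (X(B) = 2 - (B + B)/(B + B) = 2 - 2*B/(2*B) = 2 - 2*B*1/(2*B) = 2 - 1*1 = 2 - 1 = 1)
G(V) = 1 + V
(G(3) - 24)*(-101) = ((1 + 3) - 24)*(-101) = (4 - 24)*(-101) = -20*(-101) = 2020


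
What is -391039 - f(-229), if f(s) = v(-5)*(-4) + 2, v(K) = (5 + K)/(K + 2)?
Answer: -391041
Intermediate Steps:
v(K) = (5 + K)/(2 + K)
f(s) = 2 (f(s) = ((5 - 5)/(2 - 5))*(-4) + 2 = (0/(-3))*(-4) + 2 = -⅓*0*(-4) + 2 = 0*(-4) + 2 = 0 + 2 = 2)
-391039 - f(-229) = -391039 - 1*2 = -391039 - 2 = -391041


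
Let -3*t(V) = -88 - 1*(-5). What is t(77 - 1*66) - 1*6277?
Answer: -18748/3 ≈ -6249.3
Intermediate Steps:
t(V) = 83/3 (t(V) = -(-88 - 1*(-5))/3 = -(-88 + 5)/3 = -⅓*(-83) = 83/3)
t(77 - 1*66) - 1*6277 = 83/3 - 1*6277 = 83/3 - 6277 = -18748/3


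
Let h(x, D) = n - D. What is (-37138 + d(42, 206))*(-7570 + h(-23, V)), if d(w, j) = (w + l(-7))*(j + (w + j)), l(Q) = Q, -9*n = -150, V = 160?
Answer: 491678720/3 ≈ 1.6389e+8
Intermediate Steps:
n = 50/3 (n = -⅑*(-150) = 50/3 ≈ 16.667)
h(x, D) = 50/3 - D
d(w, j) = (-7 + w)*(w + 2*j) (d(w, j) = (w - 7)*(j + (w + j)) = (-7 + w)*(j + (j + w)) = (-7 + w)*(w + 2*j))
(-37138 + d(42, 206))*(-7570 + h(-23, V)) = (-37138 + (42² - 14*206 - 7*42 + 2*206*42))*(-7570 + (50/3 - 1*160)) = (-37138 + (1764 - 2884 - 294 + 17304))*(-7570 + (50/3 - 160)) = (-37138 + 15890)*(-7570 - 430/3) = -21248*(-23140/3) = 491678720/3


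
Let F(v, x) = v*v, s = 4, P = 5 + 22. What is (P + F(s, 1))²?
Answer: 1849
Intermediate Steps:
P = 27
F(v, x) = v²
(P + F(s, 1))² = (27 + 4²)² = (27 + 16)² = 43² = 1849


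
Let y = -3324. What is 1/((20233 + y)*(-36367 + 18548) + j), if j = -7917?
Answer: -1/301309388 ≈ -3.3188e-9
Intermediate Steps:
1/((20233 + y)*(-36367 + 18548) + j) = 1/((20233 - 3324)*(-36367 + 18548) - 7917) = 1/(16909*(-17819) - 7917) = 1/(-301301471 - 7917) = 1/(-301309388) = -1/301309388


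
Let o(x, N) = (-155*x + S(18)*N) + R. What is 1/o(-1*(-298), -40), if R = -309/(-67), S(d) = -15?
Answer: -67/3054221 ≈ -2.1937e-5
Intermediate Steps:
R = 309/67 (R = -309*(-1/67) = 309/67 ≈ 4.6119)
o(x, N) = 309/67 - 155*x - 15*N (o(x, N) = (-155*x - 15*N) + 309/67 = 309/67 - 155*x - 15*N)
1/o(-1*(-298), -40) = 1/(309/67 - (-155)*(-298) - 15*(-40)) = 1/(309/67 - 155*298 + 600) = 1/(309/67 - 46190 + 600) = 1/(-3054221/67) = -67/3054221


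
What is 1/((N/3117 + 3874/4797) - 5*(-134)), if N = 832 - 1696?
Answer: 383391/257075320 ≈ 0.0014914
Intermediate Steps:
N = -864
1/((N/3117 + 3874/4797) - 5*(-134)) = 1/((-864/3117 + 3874/4797) - 5*(-134)) = 1/((-864*1/3117 + 3874*(1/4797)) + 670) = 1/((-288/1039 + 298/369) + 670) = 1/(203350/383391 + 670) = 1/(257075320/383391) = 383391/257075320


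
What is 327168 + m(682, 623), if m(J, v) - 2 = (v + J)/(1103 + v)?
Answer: 564696725/1726 ≈ 3.2717e+5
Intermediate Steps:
m(J, v) = 2 + (J + v)/(1103 + v) (m(J, v) = 2 + (v + J)/(1103 + v) = 2 + (J + v)/(1103 + v))
327168 + m(682, 623) = 327168 + (2206 + 682 + 3*623)/(1103 + 623) = 327168 + (2206 + 682 + 1869)/1726 = 327168 + (1/1726)*4757 = 327168 + 4757/1726 = 564696725/1726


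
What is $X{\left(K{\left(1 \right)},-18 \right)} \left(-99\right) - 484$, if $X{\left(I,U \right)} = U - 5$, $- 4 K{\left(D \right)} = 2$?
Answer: $1793$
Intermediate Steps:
$K{\left(D \right)} = - \frac{1}{2}$ ($K{\left(D \right)} = \left(- \frac{1}{4}\right) 2 = - \frac{1}{2}$)
$X{\left(I,U \right)} = -5 + U$ ($X{\left(I,U \right)} = U - 5 = -5 + U$)
$X{\left(K{\left(1 \right)},-18 \right)} \left(-99\right) - 484 = \left(-5 - 18\right) \left(-99\right) - 484 = \left(-23\right) \left(-99\right) - 484 = 2277 - 484 = 1793$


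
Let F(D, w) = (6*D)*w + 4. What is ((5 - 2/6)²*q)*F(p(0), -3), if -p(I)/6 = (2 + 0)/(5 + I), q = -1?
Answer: -46256/45 ≈ -1027.9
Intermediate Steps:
p(I) = -12/(5 + I) (p(I) = -6*(2 + 0)/(5 + I) = -12/(5 + I))
F(D, w) = 4 + 6*D*w (F(D, w) = 6*D*w + 4 = 4 + 6*D*w)
((5 - 2/6)²*q)*F(p(0), -3) = ((5 - 2/6)²*(-1))*(4 + 6*(-12/(5 + 0))*(-3)) = ((5 - 2*⅙)²*(-1))*(4 + 6*(-12/5)*(-3)) = ((5 - ⅓)²*(-1))*(4 + 6*(-12*⅕)*(-3)) = ((14/3)²*(-1))*(4 + 6*(-12/5)*(-3)) = ((196/9)*(-1))*(4 + 216/5) = -196/9*236/5 = -46256/45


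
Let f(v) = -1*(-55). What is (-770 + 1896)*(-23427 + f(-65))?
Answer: -26316872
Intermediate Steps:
f(v) = 55
(-770 + 1896)*(-23427 + f(-65)) = (-770 + 1896)*(-23427 + 55) = 1126*(-23372) = -26316872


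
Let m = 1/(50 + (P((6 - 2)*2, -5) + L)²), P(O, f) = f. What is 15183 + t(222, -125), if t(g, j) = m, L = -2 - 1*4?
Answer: 2596294/171 ≈ 15183.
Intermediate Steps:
L = -6 (L = -2 - 4 = -6)
m = 1/171 (m = 1/(50 + (-5 - 6)²) = 1/(50 + (-11)²) = 1/(50 + 121) = 1/171 ≈ 0.0058480)
t(g, j) = 1/171
15183 + t(222, -125) = 15183 + 1/171 = 2596294/171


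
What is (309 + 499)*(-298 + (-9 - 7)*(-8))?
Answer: -137360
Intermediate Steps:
(309 + 499)*(-298 + (-9 - 7)*(-8)) = 808*(-298 - 16*(-8)) = 808*(-298 + 128) = 808*(-170) = -137360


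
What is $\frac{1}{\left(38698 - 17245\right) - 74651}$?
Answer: $- \frac{1}{53198} \approx -1.8798 \cdot 10^{-5}$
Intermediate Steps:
$\frac{1}{\left(38698 - 17245\right) - 74651} = \frac{1}{21453 - 74651} = \frac{1}{-53198} = - \frac{1}{53198}$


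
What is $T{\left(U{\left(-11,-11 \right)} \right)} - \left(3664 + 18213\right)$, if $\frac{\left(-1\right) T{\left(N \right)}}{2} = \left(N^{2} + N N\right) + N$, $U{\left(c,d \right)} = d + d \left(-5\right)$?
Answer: $-29709$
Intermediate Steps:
$U{\left(c,d \right)} = - 4 d$ ($U{\left(c,d \right)} = d - 5 d = - 4 d$)
$T{\left(N \right)} = - 4 N^{2} - 2 N$ ($T{\left(N \right)} = - 2 \left(\left(N^{2} + N N\right) + N\right) = - 2 \left(\left(N^{2} + N^{2}\right) + N\right) = - 2 \left(2 N^{2} + N\right) = - 2 \left(N + 2 N^{2}\right) = - 4 N^{2} - 2 N$)
$T{\left(U{\left(-11,-11 \right)} \right)} - \left(3664 + 18213\right) = - 2 \left(\left(-4\right) \left(-11\right)\right) \left(1 + 2 \left(\left(-4\right) \left(-11\right)\right)\right) - \left(3664 + 18213\right) = \left(-2\right) 44 \left(1 + 2 \cdot 44\right) - 21877 = \left(-2\right) 44 \left(1 + 88\right) - 21877 = \left(-2\right) 44 \cdot 89 - 21877 = -7832 - 21877 = -29709$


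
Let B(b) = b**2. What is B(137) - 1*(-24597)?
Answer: 43366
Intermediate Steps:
B(137) - 1*(-24597) = 137**2 - 1*(-24597) = 18769 + 24597 = 43366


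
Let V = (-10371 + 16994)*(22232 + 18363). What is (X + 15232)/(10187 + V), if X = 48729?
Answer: 63961/268870872 ≈ 0.00023789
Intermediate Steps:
V = 268860685 (V = 6623*40595 = 268860685)
(X + 15232)/(10187 + V) = (48729 + 15232)/(10187 + 268860685) = 63961/268870872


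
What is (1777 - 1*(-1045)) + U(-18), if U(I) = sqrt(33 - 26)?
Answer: 2822 + sqrt(7) ≈ 2824.6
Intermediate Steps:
U(I) = sqrt(7)
(1777 - 1*(-1045)) + U(-18) = (1777 - 1*(-1045)) + sqrt(7) = (1777 + 1045) + sqrt(7) = 2822 + sqrt(7)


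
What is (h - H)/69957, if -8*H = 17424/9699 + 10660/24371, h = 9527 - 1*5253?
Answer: 224517752467/3674675318634 ≈ 0.061099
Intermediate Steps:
h = 4274 (h = 9527 - 5253 = 4274)
H = -44002637/157582886 (H = -(17424/9699 + 10660/24371)/8 = -(17424*(1/9699) + 10660*(1/24371))/8 = -(5808/3233 + 10660/24371)/8 = -1/8*176010548/78791443 = -44002637/157582886 ≈ -0.27923)
(h - H)/69957 = (4274 - 1*(-44002637/157582886))/69957 = (4274 + 44002637/157582886)*(1/69957) = (673553257401/157582886)*(1/69957) = 224517752467/3674675318634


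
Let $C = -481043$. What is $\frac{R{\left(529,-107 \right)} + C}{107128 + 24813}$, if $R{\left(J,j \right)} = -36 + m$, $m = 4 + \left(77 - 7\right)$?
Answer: $- \frac{481005}{131941} \approx -3.6456$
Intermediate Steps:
$m = 74$ ($m = 4 + 70 = 74$)
$R{\left(J,j \right)} = 38$ ($R{\left(J,j \right)} = -36 + 74 = 38$)
$\frac{R{\left(529,-107 \right)} + C}{107128 + 24813} = \frac{38 - 481043}{107128 + 24813} = - \frac{481005}{131941}$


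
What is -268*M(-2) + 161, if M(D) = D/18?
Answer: 1717/9 ≈ 190.78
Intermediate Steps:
M(D) = D/18 (M(D) = D*(1/18) = D/18)
-268*M(-2) + 161 = -134*(-2)/9 + 161 = -268*(-⅑) + 161 = 268/9 + 161 = 1717/9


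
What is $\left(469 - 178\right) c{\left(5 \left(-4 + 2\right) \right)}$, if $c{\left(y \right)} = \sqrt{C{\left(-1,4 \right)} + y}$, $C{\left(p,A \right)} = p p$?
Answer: $873 i \approx 873.0 i$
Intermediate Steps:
$C{\left(p,A \right)} = p^{2}$
$c{\left(y \right)} = \sqrt{1 + y}$ ($c{\left(y \right)} = \sqrt{\left(-1\right)^{2} + y} = \sqrt{1 + y}$)
$\left(469 - 178\right) c{\left(5 \left(-4 + 2\right) \right)} = \left(469 - 178\right) \sqrt{1 + 5 \left(-4 + 2\right)} = 291 \sqrt{1 + 5 \left(-2\right)} = 291 \sqrt{1 - 10} = 291 \sqrt{-9} = 291 \cdot 3 i = 873 i$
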